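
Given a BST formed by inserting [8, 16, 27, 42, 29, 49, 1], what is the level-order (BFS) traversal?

Tree insertion order: [8, 16, 27, 42, 29, 49, 1]
Tree (level-order array): [8, 1, 16, None, None, None, 27, None, 42, 29, 49]
BFS from the root, enqueuing left then right child of each popped node:
  queue [8] -> pop 8, enqueue [1, 16], visited so far: [8]
  queue [1, 16] -> pop 1, enqueue [none], visited so far: [8, 1]
  queue [16] -> pop 16, enqueue [27], visited so far: [8, 1, 16]
  queue [27] -> pop 27, enqueue [42], visited so far: [8, 1, 16, 27]
  queue [42] -> pop 42, enqueue [29, 49], visited so far: [8, 1, 16, 27, 42]
  queue [29, 49] -> pop 29, enqueue [none], visited so far: [8, 1, 16, 27, 42, 29]
  queue [49] -> pop 49, enqueue [none], visited so far: [8, 1, 16, 27, 42, 29, 49]
Result: [8, 1, 16, 27, 42, 29, 49]


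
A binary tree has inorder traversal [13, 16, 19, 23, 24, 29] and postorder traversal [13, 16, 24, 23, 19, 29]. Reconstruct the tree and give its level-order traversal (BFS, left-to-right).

Inorder:   [13, 16, 19, 23, 24, 29]
Postorder: [13, 16, 24, 23, 19, 29]
Algorithm: postorder visits root last, so walk postorder right-to-left;
each value is the root of the current inorder slice — split it at that
value, recurse on the right subtree first, then the left.
Recursive splits:
  root=29; inorder splits into left=[13, 16, 19, 23, 24], right=[]
  root=19; inorder splits into left=[13, 16], right=[23, 24]
  root=23; inorder splits into left=[], right=[24]
  root=24; inorder splits into left=[], right=[]
  root=16; inorder splits into left=[13], right=[]
  root=13; inorder splits into left=[], right=[]
Reconstructed level-order: [29, 19, 16, 23, 13, 24]


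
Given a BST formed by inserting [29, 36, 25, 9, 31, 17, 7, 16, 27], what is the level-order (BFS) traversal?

Tree insertion order: [29, 36, 25, 9, 31, 17, 7, 16, 27]
Tree (level-order array): [29, 25, 36, 9, 27, 31, None, 7, 17, None, None, None, None, None, None, 16]
BFS from the root, enqueuing left then right child of each popped node:
  queue [29] -> pop 29, enqueue [25, 36], visited so far: [29]
  queue [25, 36] -> pop 25, enqueue [9, 27], visited so far: [29, 25]
  queue [36, 9, 27] -> pop 36, enqueue [31], visited so far: [29, 25, 36]
  queue [9, 27, 31] -> pop 9, enqueue [7, 17], visited so far: [29, 25, 36, 9]
  queue [27, 31, 7, 17] -> pop 27, enqueue [none], visited so far: [29, 25, 36, 9, 27]
  queue [31, 7, 17] -> pop 31, enqueue [none], visited so far: [29, 25, 36, 9, 27, 31]
  queue [7, 17] -> pop 7, enqueue [none], visited so far: [29, 25, 36, 9, 27, 31, 7]
  queue [17] -> pop 17, enqueue [16], visited so far: [29, 25, 36, 9, 27, 31, 7, 17]
  queue [16] -> pop 16, enqueue [none], visited so far: [29, 25, 36, 9, 27, 31, 7, 17, 16]
Result: [29, 25, 36, 9, 27, 31, 7, 17, 16]


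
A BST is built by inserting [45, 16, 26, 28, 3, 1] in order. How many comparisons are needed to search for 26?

Search path for 26: 45 -> 16 -> 26
Found: True
Comparisons: 3


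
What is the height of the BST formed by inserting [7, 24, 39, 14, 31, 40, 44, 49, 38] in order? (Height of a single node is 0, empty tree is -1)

Insertion order: [7, 24, 39, 14, 31, 40, 44, 49, 38]
Tree (level-order array): [7, None, 24, 14, 39, None, None, 31, 40, None, 38, None, 44, None, None, None, 49]
Compute height bottom-up (empty subtree = -1):
  height(14) = 1 + max(-1, -1) = 0
  height(38) = 1 + max(-1, -1) = 0
  height(31) = 1 + max(-1, 0) = 1
  height(49) = 1 + max(-1, -1) = 0
  height(44) = 1 + max(-1, 0) = 1
  height(40) = 1 + max(-1, 1) = 2
  height(39) = 1 + max(1, 2) = 3
  height(24) = 1 + max(0, 3) = 4
  height(7) = 1 + max(-1, 4) = 5
Height = 5


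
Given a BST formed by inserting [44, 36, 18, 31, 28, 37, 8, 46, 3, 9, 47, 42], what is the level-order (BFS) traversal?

Tree insertion order: [44, 36, 18, 31, 28, 37, 8, 46, 3, 9, 47, 42]
Tree (level-order array): [44, 36, 46, 18, 37, None, 47, 8, 31, None, 42, None, None, 3, 9, 28]
BFS from the root, enqueuing left then right child of each popped node:
  queue [44] -> pop 44, enqueue [36, 46], visited so far: [44]
  queue [36, 46] -> pop 36, enqueue [18, 37], visited so far: [44, 36]
  queue [46, 18, 37] -> pop 46, enqueue [47], visited so far: [44, 36, 46]
  queue [18, 37, 47] -> pop 18, enqueue [8, 31], visited so far: [44, 36, 46, 18]
  queue [37, 47, 8, 31] -> pop 37, enqueue [42], visited so far: [44, 36, 46, 18, 37]
  queue [47, 8, 31, 42] -> pop 47, enqueue [none], visited so far: [44, 36, 46, 18, 37, 47]
  queue [8, 31, 42] -> pop 8, enqueue [3, 9], visited so far: [44, 36, 46, 18, 37, 47, 8]
  queue [31, 42, 3, 9] -> pop 31, enqueue [28], visited so far: [44, 36, 46, 18, 37, 47, 8, 31]
  queue [42, 3, 9, 28] -> pop 42, enqueue [none], visited so far: [44, 36, 46, 18, 37, 47, 8, 31, 42]
  queue [3, 9, 28] -> pop 3, enqueue [none], visited so far: [44, 36, 46, 18, 37, 47, 8, 31, 42, 3]
  queue [9, 28] -> pop 9, enqueue [none], visited so far: [44, 36, 46, 18, 37, 47, 8, 31, 42, 3, 9]
  queue [28] -> pop 28, enqueue [none], visited so far: [44, 36, 46, 18, 37, 47, 8, 31, 42, 3, 9, 28]
Result: [44, 36, 46, 18, 37, 47, 8, 31, 42, 3, 9, 28]


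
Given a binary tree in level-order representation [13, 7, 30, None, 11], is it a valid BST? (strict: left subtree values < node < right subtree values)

Level-order array: [13, 7, 30, None, 11]
Validate using subtree bounds (lo, hi): at each node, require lo < value < hi,
then recurse left with hi=value and right with lo=value.
Preorder trace (stopping at first violation):
  at node 13 with bounds (-inf, +inf): OK
  at node 7 with bounds (-inf, 13): OK
  at node 11 with bounds (7, 13): OK
  at node 30 with bounds (13, +inf): OK
No violation found at any node.
Result: Valid BST


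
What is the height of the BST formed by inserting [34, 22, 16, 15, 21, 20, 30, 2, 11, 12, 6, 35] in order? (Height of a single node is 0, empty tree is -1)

Insertion order: [34, 22, 16, 15, 21, 20, 30, 2, 11, 12, 6, 35]
Tree (level-order array): [34, 22, 35, 16, 30, None, None, 15, 21, None, None, 2, None, 20, None, None, 11, None, None, 6, 12]
Compute height bottom-up (empty subtree = -1):
  height(6) = 1 + max(-1, -1) = 0
  height(12) = 1 + max(-1, -1) = 0
  height(11) = 1 + max(0, 0) = 1
  height(2) = 1 + max(-1, 1) = 2
  height(15) = 1 + max(2, -1) = 3
  height(20) = 1 + max(-1, -1) = 0
  height(21) = 1 + max(0, -1) = 1
  height(16) = 1 + max(3, 1) = 4
  height(30) = 1 + max(-1, -1) = 0
  height(22) = 1 + max(4, 0) = 5
  height(35) = 1 + max(-1, -1) = 0
  height(34) = 1 + max(5, 0) = 6
Height = 6


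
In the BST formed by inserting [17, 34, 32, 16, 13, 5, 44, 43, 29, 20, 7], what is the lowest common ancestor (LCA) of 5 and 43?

Tree insertion order: [17, 34, 32, 16, 13, 5, 44, 43, 29, 20, 7]
Tree (level-order array): [17, 16, 34, 13, None, 32, 44, 5, None, 29, None, 43, None, None, 7, 20]
In a BST, the LCA of p=5, q=43 is the first node v on the
root-to-leaf path with p <= v <= q (go left if both < v, right if both > v).
Walk from root:
  at 17: 5 <= 17 <= 43, this is the LCA
LCA = 17


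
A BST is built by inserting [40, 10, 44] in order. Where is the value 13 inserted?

Starting tree (level order): [40, 10, 44]
Insertion path: 40 -> 10
Result: insert 13 as right child of 10
Final tree (level order): [40, 10, 44, None, 13]


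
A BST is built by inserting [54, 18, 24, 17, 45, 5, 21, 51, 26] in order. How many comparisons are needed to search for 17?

Search path for 17: 54 -> 18 -> 17
Found: True
Comparisons: 3


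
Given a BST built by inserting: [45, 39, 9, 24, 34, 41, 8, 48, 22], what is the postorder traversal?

Tree insertion order: [45, 39, 9, 24, 34, 41, 8, 48, 22]
Tree (level-order array): [45, 39, 48, 9, 41, None, None, 8, 24, None, None, None, None, 22, 34]
Postorder traversal: [8, 22, 34, 24, 9, 41, 39, 48, 45]


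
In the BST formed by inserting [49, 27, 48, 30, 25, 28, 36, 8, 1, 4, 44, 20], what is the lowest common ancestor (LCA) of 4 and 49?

Tree insertion order: [49, 27, 48, 30, 25, 28, 36, 8, 1, 4, 44, 20]
Tree (level-order array): [49, 27, None, 25, 48, 8, None, 30, None, 1, 20, 28, 36, None, 4, None, None, None, None, None, 44]
In a BST, the LCA of p=4, q=49 is the first node v on the
root-to-leaf path with p <= v <= q (go left if both < v, right if both > v).
Walk from root:
  at 49: 4 <= 49 <= 49, this is the LCA
LCA = 49


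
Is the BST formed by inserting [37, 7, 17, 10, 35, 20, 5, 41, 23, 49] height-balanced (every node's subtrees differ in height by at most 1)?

Tree (level-order array): [37, 7, 41, 5, 17, None, 49, None, None, 10, 35, None, None, None, None, 20, None, None, 23]
Definition: a tree is height-balanced if, at every node, |h(left) - h(right)| <= 1 (empty subtree has height -1).
Bottom-up per-node check:
  node 5: h_left=-1, h_right=-1, diff=0 [OK], height=0
  node 10: h_left=-1, h_right=-1, diff=0 [OK], height=0
  node 23: h_left=-1, h_right=-1, diff=0 [OK], height=0
  node 20: h_left=-1, h_right=0, diff=1 [OK], height=1
  node 35: h_left=1, h_right=-1, diff=2 [FAIL (|1--1|=2 > 1)], height=2
  node 17: h_left=0, h_right=2, diff=2 [FAIL (|0-2|=2 > 1)], height=3
  node 7: h_left=0, h_right=3, diff=3 [FAIL (|0-3|=3 > 1)], height=4
  node 49: h_left=-1, h_right=-1, diff=0 [OK], height=0
  node 41: h_left=-1, h_right=0, diff=1 [OK], height=1
  node 37: h_left=4, h_right=1, diff=3 [FAIL (|4-1|=3 > 1)], height=5
Node 35 violates the condition: |1 - -1| = 2 > 1.
Result: Not balanced


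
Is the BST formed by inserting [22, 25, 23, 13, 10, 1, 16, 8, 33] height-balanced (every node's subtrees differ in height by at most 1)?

Tree (level-order array): [22, 13, 25, 10, 16, 23, 33, 1, None, None, None, None, None, None, None, None, 8]
Definition: a tree is height-balanced if, at every node, |h(left) - h(right)| <= 1 (empty subtree has height -1).
Bottom-up per-node check:
  node 8: h_left=-1, h_right=-1, diff=0 [OK], height=0
  node 1: h_left=-1, h_right=0, diff=1 [OK], height=1
  node 10: h_left=1, h_right=-1, diff=2 [FAIL (|1--1|=2 > 1)], height=2
  node 16: h_left=-1, h_right=-1, diff=0 [OK], height=0
  node 13: h_left=2, h_right=0, diff=2 [FAIL (|2-0|=2 > 1)], height=3
  node 23: h_left=-1, h_right=-1, diff=0 [OK], height=0
  node 33: h_left=-1, h_right=-1, diff=0 [OK], height=0
  node 25: h_left=0, h_right=0, diff=0 [OK], height=1
  node 22: h_left=3, h_right=1, diff=2 [FAIL (|3-1|=2 > 1)], height=4
Node 10 violates the condition: |1 - -1| = 2 > 1.
Result: Not balanced


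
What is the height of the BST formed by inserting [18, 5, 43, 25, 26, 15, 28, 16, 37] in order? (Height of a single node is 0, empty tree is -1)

Insertion order: [18, 5, 43, 25, 26, 15, 28, 16, 37]
Tree (level-order array): [18, 5, 43, None, 15, 25, None, None, 16, None, 26, None, None, None, 28, None, 37]
Compute height bottom-up (empty subtree = -1):
  height(16) = 1 + max(-1, -1) = 0
  height(15) = 1 + max(-1, 0) = 1
  height(5) = 1 + max(-1, 1) = 2
  height(37) = 1 + max(-1, -1) = 0
  height(28) = 1 + max(-1, 0) = 1
  height(26) = 1 + max(-1, 1) = 2
  height(25) = 1 + max(-1, 2) = 3
  height(43) = 1 + max(3, -1) = 4
  height(18) = 1 + max(2, 4) = 5
Height = 5


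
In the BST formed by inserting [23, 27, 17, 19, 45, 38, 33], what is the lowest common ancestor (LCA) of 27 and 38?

Tree insertion order: [23, 27, 17, 19, 45, 38, 33]
Tree (level-order array): [23, 17, 27, None, 19, None, 45, None, None, 38, None, 33]
In a BST, the LCA of p=27, q=38 is the first node v on the
root-to-leaf path with p <= v <= q (go left if both < v, right if both > v).
Walk from root:
  at 23: both 27 and 38 > 23, go right
  at 27: 27 <= 27 <= 38, this is the LCA
LCA = 27


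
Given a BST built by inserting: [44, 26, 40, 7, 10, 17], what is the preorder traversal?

Tree insertion order: [44, 26, 40, 7, 10, 17]
Tree (level-order array): [44, 26, None, 7, 40, None, 10, None, None, None, 17]
Preorder traversal: [44, 26, 7, 10, 17, 40]


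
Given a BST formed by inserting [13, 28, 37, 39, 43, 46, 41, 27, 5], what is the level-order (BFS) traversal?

Tree insertion order: [13, 28, 37, 39, 43, 46, 41, 27, 5]
Tree (level-order array): [13, 5, 28, None, None, 27, 37, None, None, None, 39, None, 43, 41, 46]
BFS from the root, enqueuing left then right child of each popped node:
  queue [13] -> pop 13, enqueue [5, 28], visited so far: [13]
  queue [5, 28] -> pop 5, enqueue [none], visited so far: [13, 5]
  queue [28] -> pop 28, enqueue [27, 37], visited so far: [13, 5, 28]
  queue [27, 37] -> pop 27, enqueue [none], visited so far: [13, 5, 28, 27]
  queue [37] -> pop 37, enqueue [39], visited so far: [13, 5, 28, 27, 37]
  queue [39] -> pop 39, enqueue [43], visited so far: [13, 5, 28, 27, 37, 39]
  queue [43] -> pop 43, enqueue [41, 46], visited so far: [13, 5, 28, 27, 37, 39, 43]
  queue [41, 46] -> pop 41, enqueue [none], visited so far: [13, 5, 28, 27, 37, 39, 43, 41]
  queue [46] -> pop 46, enqueue [none], visited so far: [13, 5, 28, 27, 37, 39, 43, 41, 46]
Result: [13, 5, 28, 27, 37, 39, 43, 41, 46]


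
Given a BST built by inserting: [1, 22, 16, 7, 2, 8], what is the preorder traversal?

Tree insertion order: [1, 22, 16, 7, 2, 8]
Tree (level-order array): [1, None, 22, 16, None, 7, None, 2, 8]
Preorder traversal: [1, 22, 16, 7, 2, 8]


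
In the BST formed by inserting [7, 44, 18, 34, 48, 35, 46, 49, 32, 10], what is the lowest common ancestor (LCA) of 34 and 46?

Tree insertion order: [7, 44, 18, 34, 48, 35, 46, 49, 32, 10]
Tree (level-order array): [7, None, 44, 18, 48, 10, 34, 46, 49, None, None, 32, 35]
In a BST, the LCA of p=34, q=46 is the first node v on the
root-to-leaf path with p <= v <= q (go left if both < v, right if both > v).
Walk from root:
  at 7: both 34 and 46 > 7, go right
  at 44: 34 <= 44 <= 46, this is the LCA
LCA = 44


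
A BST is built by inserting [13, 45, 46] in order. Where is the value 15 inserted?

Starting tree (level order): [13, None, 45, None, 46]
Insertion path: 13 -> 45
Result: insert 15 as left child of 45
Final tree (level order): [13, None, 45, 15, 46]


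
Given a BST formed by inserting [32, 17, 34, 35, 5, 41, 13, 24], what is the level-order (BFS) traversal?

Tree insertion order: [32, 17, 34, 35, 5, 41, 13, 24]
Tree (level-order array): [32, 17, 34, 5, 24, None, 35, None, 13, None, None, None, 41]
BFS from the root, enqueuing left then right child of each popped node:
  queue [32] -> pop 32, enqueue [17, 34], visited so far: [32]
  queue [17, 34] -> pop 17, enqueue [5, 24], visited so far: [32, 17]
  queue [34, 5, 24] -> pop 34, enqueue [35], visited so far: [32, 17, 34]
  queue [5, 24, 35] -> pop 5, enqueue [13], visited so far: [32, 17, 34, 5]
  queue [24, 35, 13] -> pop 24, enqueue [none], visited so far: [32, 17, 34, 5, 24]
  queue [35, 13] -> pop 35, enqueue [41], visited so far: [32, 17, 34, 5, 24, 35]
  queue [13, 41] -> pop 13, enqueue [none], visited so far: [32, 17, 34, 5, 24, 35, 13]
  queue [41] -> pop 41, enqueue [none], visited so far: [32, 17, 34, 5, 24, 35, 13, 41]
Result: [32, 17, 34, 5, 24, 35, 13, 41]


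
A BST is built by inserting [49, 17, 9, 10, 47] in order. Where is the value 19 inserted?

Starting tree (level order): [49, 17, None, 9, 47, None, 10]
Insertion path: 49 -> 17 -> 47
Result: insert 19 as left child of 47
Final tree (level order): [49, 17, None, 9, 47, None, 10, 19]


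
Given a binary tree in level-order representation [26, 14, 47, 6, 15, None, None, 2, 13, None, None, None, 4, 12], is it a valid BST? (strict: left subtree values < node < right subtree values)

Level-order array: [26, 14, 47, 6, 15, None, None, 2, 13, None, None, None, 4, 12]
Validate using subtree bounds (lo, hi): at each node, require lo < value < hi,
then recurse left with hi=value and right with lo=value.
Preorder trace (stopping at first violation):
  at node 26 with bounds (-inf, +inf): OK
  at node 14 with bounds (-inf, 26): OK
  at node 6 with bounds (-inf, 14): OK
  at node 2 with bounds (-inf, 6): OK
  at node 4 with bounds (2, 6): OK
  at node 13 with bounds (6, 14): OK
  at node 12 with bounds (6, 13): OK
  at node 15 with bounds (14, 26): OK
  at node 47 with bounds (26, +inf): OK
No violation found at any node.
Result: Valid BST


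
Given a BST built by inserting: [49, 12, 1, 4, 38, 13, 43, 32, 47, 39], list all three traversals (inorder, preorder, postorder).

Tree insertion order: [49, 12, 1, 4, 38, 13, 43, 32, 47, 39]
Tree (level-order array): [49, 12, None, 1, 38, None, 4, 13, 43, None, None, None, 32, 39, 47]
Inorder (L, root, R): [1, 4, 12, 13, 32, 38, 39, 43, 47, 49]
Preorder (root, L, R): [49, 12, 1, 4, 38, 13, 32, 43, 39, 47]
Postorder (L, R, root): [4, 1, 32, 13, 39, 47, 43, 38, 12, 49]


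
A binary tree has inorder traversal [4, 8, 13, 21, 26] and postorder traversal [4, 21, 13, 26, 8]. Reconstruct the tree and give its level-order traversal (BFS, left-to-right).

Inorder:   [4, 8, 13, 21, 26]
Postorder: [4, 21, 13, 26, 8]
Algorithm: postorder visits root last, so walk postorder right-to-left;
each value is the root of the current inorder slice — split it at that
value, recurse on the right subtree first, then the left.
Recursive splits:
  root=8; inorder splits into left=[4], right=[13, 21, 26]
  root=26; inorder splits into left=[13, 21], right=[]
  root=13; inorder splits into left=[], right=[21]
  root=21; inorder splits into left=[], right=[]
  root=4; inorder splits into left=[], right=[]
Reconstructed level-order: [8, 4, 26, 13, 21]


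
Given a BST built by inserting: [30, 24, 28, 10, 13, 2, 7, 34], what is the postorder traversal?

Tree insertion order: [30, 24, 28, 10, 13, 2, 7, 34]
Tree (level-order array): [30, 24, 34, 10, 28, None, None, 2, 13, None, None, None, 7]
Postorder traversal: [7, 2, 13, 10, 28, 24, 34, 30]


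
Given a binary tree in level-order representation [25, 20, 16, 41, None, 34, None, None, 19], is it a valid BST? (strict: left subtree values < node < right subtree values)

Level-order array: [25, 20, 16, 41, None, 34, None, None, 19]
Validate using subtree bounds (lo, hi): at each node, require lo < value < hi,
then recurse left with hi=value and right with lo=value.
Preorder trace (stopping at first violation):
  at node 25 with bounds (-inf, +inf): OK
  at node 20 with bounds (-inf, 25): OK
  at node 41 with bounds (-inf, 20): VIOLATION
Node 41 violates its bound: not (-inf < 41 < 20).
Result: Not a valid BST


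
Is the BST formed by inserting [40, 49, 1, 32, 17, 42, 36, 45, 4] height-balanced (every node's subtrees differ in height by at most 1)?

Tree (level-order array): [40, 1, 49, None, 32, 42, None, 17, 36, None, 45, 4]
Definition: a tree is height-balanced if, at every node, |h(left) - h(right)| <= 1 (empty subtree has height -1).
Bottom-up per-node check:
  node 4: h_left=-1, h_right=-1, diff=0 [OK], height=0
  node 17: h_left=0, h_right=-1, diff=1 [OK], height=1
  node 36: h_left=-1, h_right=-1, diff=0 [OK], height=0
  node 32: h_left=1, h_right=0, diff=1 [OK], height=2
  node 1: h_left=-1, h_right=2, diff=3 [FAIL (|-1-2|=3 > 1)], height=3
  node 45: h_left=-1, h_right=-1, diff=0 [OK], height=0
  node 42: h_left=-1, h_right=0, diff=1 [OK], height=1
  node 49: h_left=1, h_right=-1, diff=2 [FAIL (|1--1|=2 > 1)], height=2
  node 40: h_left=3, h_right=2, diff=1 [OK], height=4
Node 1 violates the condition: |-1 - 2| = 3 > 1.
Result: Not balanced


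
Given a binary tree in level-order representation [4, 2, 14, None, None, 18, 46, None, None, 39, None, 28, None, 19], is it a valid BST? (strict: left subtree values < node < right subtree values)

Level-order array: [4, 2, 14, None, None, 18, 46, None, None, 39, None, 28, None, 19]
Validate using subtree bounds (lo, hi): at each node, require lo < value < hi,
then recurse left with hi=value and right with lo=value.
Preorder trace (stopping at first violation):
  at node 4 with bounds (-inf, +inf): OK
  at node 2 with bounds (-inf, 4): OK
  at node 14 with bounds (4, +inf): OK
  at node 18 with bounds (4, 14): VIOLATION
Node 18 violates its bound: not (4 < 18 < 14).
Result: Not a valid BST


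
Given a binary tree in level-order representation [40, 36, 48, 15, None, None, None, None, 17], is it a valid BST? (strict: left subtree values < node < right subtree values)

Level-order array: [40, 36, 48, 15, None, None, None, None, 17]
Validate using subtree bounds (lo, hi): at each node, require lo < value < hi,
then recurse left with hi=value and right with lo=value.
Preorder trace (stopping at first violation):
  at node 40 with bounds (-inf, +inf): OK
  at node 36 with bounds (-inf, 40): OK
  at node 15 with bounds (-inf, 36): OK
  at node 17 with bounds (15, 36): OK
  at node 48 with bounds (40, +inf): OK
No violation found at any node.
Result: Valid BST


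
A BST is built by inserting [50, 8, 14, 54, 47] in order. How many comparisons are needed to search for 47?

Search path for 47: 50 -> 8 -> 14 -> 47
Found: True
Comparisons: 4


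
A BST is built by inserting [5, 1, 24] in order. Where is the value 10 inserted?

Starting tree (level order): [5, 1, 24]
Insertion path: 5 -> 24
Result: insert 10 as left child of 24
Final tree (level order): [5, 1, 24, None, None, 10]


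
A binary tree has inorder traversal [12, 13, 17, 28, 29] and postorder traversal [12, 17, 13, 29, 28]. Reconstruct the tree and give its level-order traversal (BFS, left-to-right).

Inorder:   [12, 13, 17, 28, 29]
Postorder: [12, 17, 13, 29, 28]
Algorithm: postorder visits root last, so walk postorder right-to-left;
each value is the root of the current inorder slice — split it at that
value, recurse on the right subtree first, then the left.
Recursive splits:
  root=28; inorder splits into left=[12, 13, 17], right=[29]
  root=29; inorder splits into left=[], right=[]
  root=13; inorder splits into left=[12], right=[17]
  root=17; inorder splits into left=[], right=[]
  root=12; inorder splits into left=[], right=[]
Reconstructed level-order: [28, 13, 29, 12, 17]


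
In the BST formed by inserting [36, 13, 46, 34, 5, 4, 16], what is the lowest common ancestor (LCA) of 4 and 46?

Tree insertion order: [36, 13, 46, 34, 5, 4, 16]
Tree (level-order array): [36, 13, 46, 5, 34, None, None, 4, None, 16]
In a BST, the LCA of p=4, q=46 is the first node v on the
root-to-leaf path with p <= v <= q (go left if both < v, right if both > v).
Walk from root:
  at 36: 4 <= 36 <= 46, this is the LCA
LCA = 36


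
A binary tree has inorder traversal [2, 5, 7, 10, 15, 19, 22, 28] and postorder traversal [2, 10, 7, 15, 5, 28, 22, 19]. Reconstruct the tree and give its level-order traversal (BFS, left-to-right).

Inorder:   [2, 5, 7, 10, 15, 19, 22, 28]
Postorder: [2, 10, 7, 15, 5, 28, 22, 19]
Algorithm: postorder visits root last, so walk postorder right-to-left;
each value is the root of the current inorder slice — split it at that
value, recurse on the right subtree first, then the left.
Recursive splits:
  root=19; inorder splits into left=[2, 5, 7, 10, 15], right=[22, 28]
  root=22; inorder splits into left=[], right=[28]
  root=28; inorder splits into left=[], right=[]
  root=5; inorder splits into left=[2], right=[7, 10, 15]
  root=15; inorder splits into left=[7, 10], right=[]
  root=7; inorder splits into left=[], right=[10]
  root=10; inorder splits into left=[], right=[]
  root=2; inorder splits into left=[], right=[]
Reconstructed level-order: [19, 5, 22, 2, 15, 28, 7, 10]


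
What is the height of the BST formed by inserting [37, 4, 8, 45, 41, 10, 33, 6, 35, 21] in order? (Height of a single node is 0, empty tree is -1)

Insertion order: [37, 4, 8, 45, 41, 10, 33, 6, 35, 21]
Tree (level-order array): [37, 4, 45, None, 8, 41, None, 6, 10, None, None, None, None, None, 33, 21, 35]
Compute height bottom-up (empty subtree = -1):
  height(6) = 1 + max(-1, -1) = 0
  height(21) = 1 + max(-1, -1) = 0
  height(35) = 1 + max(-1, -1) = 0
  height(33) = 1 + max(0, 0) = 1
  height(10) = 1 + max(-1, 1) = 2
  height(8) = 1 + max(0, 2) = 3
  height(4) = 1 + max(-1, 3) = 4
  height(41) = 1 + max(-1, -1) = 0
  height(45) = 1 + max(0, -1) = 1
  height(37) = 1 + max(4, 1) = 5
Height = 5


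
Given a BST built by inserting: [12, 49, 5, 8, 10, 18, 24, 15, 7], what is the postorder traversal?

Tree insertion order: [12, 49, 5, 8, 10, 18, 24, 15, 7]
Tree (level-order array): [12, 5, 49, None, 8, 18, None, 7, 10, 15, 24]
Postorder traversal: [7, 10, 8, 5, 15, 24, 18, 49, 12]


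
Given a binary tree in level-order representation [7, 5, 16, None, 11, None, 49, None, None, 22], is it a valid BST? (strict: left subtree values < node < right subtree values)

Level-order array: [7, 5, 16, None, 11, None, 49, None, None, 22]
Validate using subtree bounds (lo, hi): at each node, require lo < value < hi,
then recurse left with hi=value and right with lo=value.
Preorder trace (stopping at first violation):
  at node 7 with bounds (-inf, +inf): OK
  at node 5 with bounds (-inf, 7): OK
  at node 11 with bounds (5, 7): VIOLATION
Node 11 violates its bound: not (5 < 11 < 7).
Result: Not a valid BST


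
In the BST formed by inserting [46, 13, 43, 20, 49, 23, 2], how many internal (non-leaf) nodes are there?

Tree built from: [46, 13, 43, 20, 49, 23, 2]
Tree (level-order array): [46, 13, 49, 2, 43, None, None, None, None, 20, None, None, 23]
Rule: An internal node has at least one child.
Per-node child counts:
  node 46: 2 child(ren)
  node 13: 2 child(ren)
  node 2: 0 child(ren)
  node 43: 1 child(ren)
  node 20: 1 child(ren)
  node 23: 0 child(ren)
  node 49: 0 child(ren)
Matching nodes: [46, 13, 43, 20]
Count of internal (non-leaf) nodes: 4


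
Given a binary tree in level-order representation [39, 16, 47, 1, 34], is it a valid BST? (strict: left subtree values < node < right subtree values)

Level-order array: [39, 16, 47, 1, 34]
Validate using subtree bounds (lo, hi): at each node, require lo < value < hi,
then recurse left with hi=value and right with lo=value.
Preorder trace (stopping at first violation):
  at node 39 with bounds (-inf, +inf): OK
  at node 16 with bounds (-inf, 39): OK
  at node 1 with bounds (-inf, 16): OK
  at node 34 with bounds (16, 39): OK
  at node 47 with bounds (39, +inf): OK
No violation found at any node.
Result: Valid BST


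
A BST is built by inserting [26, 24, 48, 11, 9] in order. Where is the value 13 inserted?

Starting tree (level order): [26, 24, 48, 11, None, None, None, 9]
Insertion path: 26 -> 24 -> 11
Result: insert 13 as right child of 11
Final tree (level order): [26, 24, 48, 11, None, None, None, 9, 13]


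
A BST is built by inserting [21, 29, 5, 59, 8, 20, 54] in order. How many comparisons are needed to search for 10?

Search path for 10: 21 -> 5 -> 8 -> 20
Found: False
Comparisons: 4


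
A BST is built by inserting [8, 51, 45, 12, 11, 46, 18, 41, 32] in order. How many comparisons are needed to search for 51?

Search path for 51: 8 -> 51
Found: True
Comparisons: 2


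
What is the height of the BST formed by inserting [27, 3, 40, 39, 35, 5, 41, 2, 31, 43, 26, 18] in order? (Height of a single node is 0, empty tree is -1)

Insertion order: [27, 3, 40, 39, 35, 5, 41, 2, 31, 43, 26, 18]
Tree (level-order array): [27, 3, 40, 2, 5, 39, 41, None, None, None, 26, 35, None, None, 43, 18, None, 31]
Compute height bottom-up (empty subtree = -1):
  height(2) = 1 + max(-1, -1) = 0
  height(18) = 1 + max(-1, -1) = 0
  height(26) = 1 + max(0, -1) = 1
  height(5) = 1 + max(-1, 1) = 2
  height(3) = 1 + max(0, 2) = 3
  height(31) = 1 + max(-1, -1) = 0
  height(35) = 1 + max(0, -1) = 1
  height(39) = 1 + max(1, -1) = 2
  height(43) = 1 + max(-1, -1) = 0
  height(41) = 1 + max(-1, 0) = 1
  height(40) = 1 + max(2, 1) = 3
  height(27) = 1 + max(3, 3) = 4
Height = 4


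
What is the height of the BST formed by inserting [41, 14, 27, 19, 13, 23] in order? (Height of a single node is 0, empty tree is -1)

Insertion order: [41, 14, 27, 19, 13, 23]
Tree (level-order array): [41, 14, None, 13, 27, None, None, 19, None, None, 23]
Compute height bottom-up (empty subtree = -1):
  height(13) = 1 + max(-1, -1) = 0
  height(23) = 1 + max(-1, -1) = 0
  height(19) = 1 + max(-1, 0) = 1
  height(27) = 1 + max(1, -1) = 2
  height(14) = 1 + max(0, 2) = 3
  height(41) = 1 + max(3, -1) = 4
Height = 4


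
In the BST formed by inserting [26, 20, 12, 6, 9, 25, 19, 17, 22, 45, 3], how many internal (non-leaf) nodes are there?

Tree built from: [26, 20, 12, 6, 9, 25, 19, 17, 22, 45, 3]
Tree (level-order array): [26, 20, 45, 12, 25, None, None, 6, 19, 22, None, 3, 9, 17]
Rule: An internal node has at least one child.
Per-node child counts:
  node 26: 2 child(ren)
  node 20: 2 child(ren)
  node 12: 2 child(ren)
  node 6: 2 child(ren)
  node 3: 0 child(ren)
  node 9: 0 child(ren)
  node 19: 1 child(ren)
  node 17: 0 child(ren)
  node 25: 1 child(ren)
  node 22: 0 child(ren)
  node 45: 0 child(ren)
Matching nodes: [26, 20, 12, 6, 19, 25]
Count of internal (non-leaf) nodes: 6


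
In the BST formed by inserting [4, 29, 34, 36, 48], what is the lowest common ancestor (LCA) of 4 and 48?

Tree insertion order: [4, 29, 34, 36, 48]
Tree (level-order array): [4, None, 29, None, 34, None, 36, None, 48]
In a BST, the LCA of p=4, q=48 is the first node v on the
root-to-leaf path with p <= v <= q (go left if both < v, right if both > v).
Walk from root:
  at 4: 4 <= 4 <= 48, this is the LCA
LCA = 4


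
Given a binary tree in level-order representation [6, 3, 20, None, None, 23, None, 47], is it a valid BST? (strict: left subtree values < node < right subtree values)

Level-order array: [6, 3, 20, None, None, 23, None, 47]
Validate using subtree bounds (lo, hi): at each node, require lo < value < hi,
then recurse left with hi=value and right with lo=value.
Preorder trace (stopping at first violation):
  at node 6 with bounds (-inf, +inf): OK
  at node 3 with bounds (-inf, 6): OK
  at node 20 with bounds (6, +inf): OK
  at node 23 with bounds (6, 20): VIOLATION
Node 23 violates its bound: not (6 < 23 < 20).
Result: Not a valid BST


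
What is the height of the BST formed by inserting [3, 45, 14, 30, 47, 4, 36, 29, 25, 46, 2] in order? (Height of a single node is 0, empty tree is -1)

Insertion order: [3, 45, 14, 30, 47, 4, 36, 29, 25, 46, 2]
Tree (level-order array): [3, 2, 45, None, None, 14, 47, 4, 30, 46, None, None, None, 29, 36, None, None, 25]
Compute height bottom-up (empty subtree = -1):
  height(2) = 1 + max(-1, -1) = 0
  height(4) = 1 + max(-1, -1) = 0
  height(25) = 1 + max(-1, -1) = 0
  height(29) = 1 + max(0, -1) = 1
  height(36) = 1 + max(-1, -1) = 0
  height(30) = 1 + max(1, 0) = 2
  height(14) = 1 + max(0, 2) = 3
  height(46) = 1 + max(-1, -1) = 0
  height(47) = 1 + max(0, -1) = 1
  height(45) = 1 + max(3, 1) = 4
  height(3) = 1 + max(0, 4) = 5
Height = 5


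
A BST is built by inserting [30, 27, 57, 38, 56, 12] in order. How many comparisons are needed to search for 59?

Search path for 59: 30 -> 57
Found: False
Comparisons: 2


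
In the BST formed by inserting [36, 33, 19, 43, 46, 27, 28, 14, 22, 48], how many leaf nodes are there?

Tree built from: [36, 33, 19, 43, 46, 27, 28, 14, 22, 48]
Tree (level-order array): [36, 33, 43, 19, None, None, 46, 14, 27, None, 48, None, None, 22, 28]
Rule: A leaf has 0 children.
Per-node child counts:
  node 36: 2 child(ren)
  node 33: 1 child(ren)
  node 19: 2 child(ren)
  node 14: 0 child(ren)
  node 27: 2 child(ren)
  node 22: 0 child(ren)
  node 28: 0 child(ren)
  node 43: 1 child(ren)
  node 46: 1 child(ren)
  node 48: 0 child(ren)
Matching nodes: [14, 22, 28, 48]
Count of leaf nodes: 4


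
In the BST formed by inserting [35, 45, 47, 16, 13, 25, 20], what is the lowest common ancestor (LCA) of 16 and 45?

Tree insertion order: [35, 45, 47, 16, 13, 25, 20]
Tree (level-order array): [35, 16, 45, 13, 25, None, 47, None, None, 20]
In a BST, the LCA of p=16, q=45 is the first node v on the
root-to-leaf path with p <= v <= q (go left if both < v, right if both > v).
Walk from root:
  at 35: 16 <= 35 <= 45, this is the LCA
LCA = 35


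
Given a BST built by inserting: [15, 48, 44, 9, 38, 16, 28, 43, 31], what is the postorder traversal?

Tree insertion order: [15, 48, 44, 9, 38, 16, 28, 43, 31]
Tree (level-order array): [15, 9, 48, None, None, 44, None, 38, None, 16, 43, None, 28, None, None, None, 31]
Postorder traversal: [9, 31, 28, 16, 43, 38, 44, 48, 15]


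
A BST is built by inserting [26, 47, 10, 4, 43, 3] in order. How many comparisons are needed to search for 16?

Search path for 16: 26 -> 10
Found: False
Comparisons: 2


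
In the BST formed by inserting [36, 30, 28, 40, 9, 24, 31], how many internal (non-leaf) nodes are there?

Tree built from: [36, 30, 28, 40, 9, 24, 31]
Tree (level-order array): [36, 30, 40, 28, 31, None, None, 9, None, None, None, None, 24]
Rule: An internal node has at least one child.
Per-node child counts:
  node 36: 2 child(ren)
  node 30: 2 child(ren)
  node 28: 1 child(ren)
  node 9: 1 child(ren)
  node 24: 0 child(ren)
  node 31: 0 child(ren)
  node 40: 0 child(ren)
Matching nodes: [36, 30, 28, 9]
Count of internal (non-leaf) nodes: 4


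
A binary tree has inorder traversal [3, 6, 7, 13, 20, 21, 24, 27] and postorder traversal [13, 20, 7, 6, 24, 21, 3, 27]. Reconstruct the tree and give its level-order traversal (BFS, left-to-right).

Inorder:   [3, 6, 7, 13, 20, 21, 24, 27]
Postorder: [13, 20, 7, 6, 24, 21, 3, 27]
Algorithm: postorder visits root last, so walk postorder right-to-left;
each value is the root of the current inorder slice — split it at that
value, recurse on the right subtree first, then the left.
Recursive splits:
  root=27; inorder splits into left=[3, 6, 7, 13, 20, 21, 24], right=[]
  root=3; inorder splits into left=[], right=[6, 7, 13, 20, 21, 24]
  root=21; inorder splits into left=[6, 7, 13, 20], right=[24]
  root=24; inorder splits into left=[], right=[]
  root=6; inorder splits into left=[], right=[7, 13, 20]
  root=7; inorder splits into left=[], right=[13, 20]
  root=20; inorder splits into left=[13], right=[]
  root=13; inorder splits into left=[], right=[]
Reconstructed level-order: [27, 3, 21, 6, 24, 7, 20, 13]


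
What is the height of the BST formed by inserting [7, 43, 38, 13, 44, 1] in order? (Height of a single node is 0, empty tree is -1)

Insertion order: [7, 43, 38, 13, 44, 1]
Tree (level-order array): [7, 1, 43, None, None, 38, 44, 13]
Compute height bottom-up (empty subtree = -1):
  height(1) = 1 + max(-1, -1) = 0
  height(13) = 1 + max(-1, -1) = 0
  height(38) = 1 + max(0, -1) = 1
  height(44) = 1 + max(-1, -1) = 0
  height(43) = 1 + max(1, 0) = 2
  height(7) = 1 + max(0, 2) = 3
Height = 3


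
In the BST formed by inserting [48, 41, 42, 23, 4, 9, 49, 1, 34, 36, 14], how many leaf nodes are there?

Tree built from: [48, 41, 42, 23, 4, 9, 49, 1, 34, 36, 14]
Tree (level-order array): [48, 41, 49, 23, 42, None, None, 4, 34, None, None, 1, 9, None, 36, None, None, None, 14]
Rule: A leaf has 0 children.
Per-node child counts:
  node 48: 2 child(ren)
  node 41: 2 child(ren)
  node 23: 2 child(ren)
  node 4: 2 child(ren)
  node 1: 0 child(ren)
  node 9: 1 child(ren)
  node 14: 0 child(ren)
  node 34: 1 child(ren)
  node 36: 0 child(ren)
  node 42: 0 child(ren)
  node 49: 0 child(ren)
Matching nodes: [1, 14, 36, 42, 49]
Count of leaf nodes: 5


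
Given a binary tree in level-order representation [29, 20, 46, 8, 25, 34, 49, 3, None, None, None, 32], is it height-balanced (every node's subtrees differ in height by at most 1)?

Tree (level-order array): [29, 20, 46, 8, 25, 34, 49, 3, None, None, None, 32]
Definition: a tree is height-balanced if, at every node, |h(left) - h(right)| <= 1 (empty subtree has height -1).
Bottom-up per-node check:
  node 3: h_left=-1, h_right=-1, diff=0 [OK], height=0
  node 8: h_left=0, h_right=-1, diff=1 [OK], height=1
  node 25: h_left=-1, h_right=-1, diff=0 [OK], height=0
  node 20: h_left=1, h_right=0, diff=1 [OK], height=2
  node 32: h_left=-1, h_right=-1, diff=0 [OK], height=0
  node 34: h_left=0, h_right=-1, diff=1 [OK], height=1
  node 49: h_left=-1, h_right=-1, diff=0 [OK], height=0
  node 46: h_left=1, h_right=0, diff=1 [OK], height=2
  node 29: h_left=2, h_right=2, diff=0 [OK], height=3
All nodes satisfy the balance condition.
Result: Balanced


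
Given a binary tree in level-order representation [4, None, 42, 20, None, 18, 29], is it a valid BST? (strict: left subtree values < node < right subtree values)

Level-order array: [4, None, 42, 20, None, 18, 29]
Validate using subtree bounds (lo, hi): at each node, require lo < value < hi,
then recurse left with hi=value and right with lo=value.
Preorder trace (stopping at first violation):
  at node 4 with bounds (-inf, +inf): OK
  at node 42 with bounds (4, +inf): OK
  at node 20 with bounds (4, 42): OK
  at node 18 with bounds (4, 20): OK
  at node 29 with bounds (20, 42): OK
No violation found at any node.
Result: Valid BST


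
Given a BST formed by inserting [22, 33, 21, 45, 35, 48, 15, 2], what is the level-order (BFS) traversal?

Tree insertion order: [22, 33, 21, 45, 35, 48, 15, 2]
Tree (level-order array): [22, 21, 33, 15, None, None, 45, 2, None, 35, 48]
BFS from the root, enqueuing left then right child of each popped node:
  queue [22] -> pop 22, enqueue [21, 33], visited so far: [22]
  queue [21, 33] -> pop 21, enqueue [15], visited so far: [22, 21]
  queue [33, 15] -> pop 33, enqueue [45], visited so far: [22, 21, 33]
  queue [15, 45] -> pop 15, enqueue [2], visited so far: [22, 21, 33, 15]
  queue [45, 2] -> pop 45, enqueue [35, 48], visited so far: [22, 21, 33, 15, 45]
  queue [2, 35, 48] -> pop 2, enqueue [none], visited so far: [22, 21, 33, 15, 45, 2]
  queue [35, 48] -> pop 35, enqueue [none], visited so far: [22, 21, 33, 15, 45, 2, 35]
  queue [48] -> pop 48, enqueue [none], visited so far: [22, 21, 33, 15, 45, 2, 35, 48]
Result: [22, 21, 33, 15, 45, 2, 35, 48]


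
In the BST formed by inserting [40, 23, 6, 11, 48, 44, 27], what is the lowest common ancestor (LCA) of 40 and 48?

Tree insertion order: [40, 23, 6, 11, 48, 44, 27]
Tree (level-order array): [40, 23, 48, 6, 27, 44, None, None, 11]
In a BST, the LCA of p=40, q=48 is the first node v on the
root-to-leaf path with p <= v <= q (go left if both < v, right if both > v).
Walk from root:
  at 40: 40 <= 40 <= 48, this is the LCA
LCA = 40


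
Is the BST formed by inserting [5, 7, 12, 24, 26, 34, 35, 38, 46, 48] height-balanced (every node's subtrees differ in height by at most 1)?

Tree (level-order array): [5, None, 7, None, 12, None, 24, None, 26, None, 34, None, 35, None, 38, None, 46, None, 48]
Definition: a tree is height-balanced if, at every node, |h(left) - h(right)| <= 1 (empty subtree has height -1).
Bottom-up per-node check:
  node 48: h_left=-1, h_right=-1, diff=0 [OK], height=0
  node 46: h_left=-1, h_right=0, diff=1 [OK], height=1
  node 38: h_left=-1, h_right=1, diff=2 [FAIL (|-1-1|=2 > 1)], height=2
  node 35: h_left=-1, h_right=2, diff=3 [FAIL (|-1-2|=3 > 1)], height=3
  node 34: h_left=-1, h_right=3, diff=4 [FAIL (|-1-3|=4 > 1)], height=4
  node 26: h_left=-1, h_right=4, diff=5 [FAIL (|-1-4|=5 > 1)], height=5
  node 24: h_left=-1, h_right=5, diff=6 [FAIL (|-1-5|=6 > 1)], height=6
  node 12: h_left=-1, h_right=6, diff=7 [FAIL (|-1-6|=7 > 1)], height=7
  node 7: h_left=-1, h_right=7, diff=8 [FAIL (|-1-7|=8 > 1)], height=8
  node 5: h_left=-1, h_right=8, diff=9 [FAIL (|-1-8|=9 > 1)], height=9
Node 38 violates the condition: |-1 - 1| = 2 > 1.
Result: Not balanced


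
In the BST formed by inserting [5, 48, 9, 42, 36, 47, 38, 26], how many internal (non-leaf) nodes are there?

Tree built from: [5, 48, 9, 42, 36, 47, 38, 26]
Tree (level-order array): [5, None, 48, 9, None, None, 42, 36, 47, 26, 38]
Rule: An internal node has at least one child.
Per-node child counts:
  node 5: 1 child(ren)
  node 48: 1 child(ren)
  node 9: 1 child(ren)
  node 42: 2 child(ren)
  node 36: 2 child(ren)
  node 26: 0 child(ren)
  node 38: 0 child(ren)
  node 47: 0 child(ren)
Matching nodes: [5, 48, 9, 42, 36]
Count of internal (non-leaf) nodes: 5


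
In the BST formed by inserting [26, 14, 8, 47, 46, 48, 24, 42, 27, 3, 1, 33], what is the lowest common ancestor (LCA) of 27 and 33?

Tree insertion order: [26, 14, 8, 47, 46, 48, 24, 42, 27, 3, 1, 33]
Tree (level-order array): [26, 14, 47, 8, 24, 46, 48, 3, None, None, None, 42, None, None, None, 1, None, 27, None, None, None, None, 33]
In a BST, the LCA of p=27, q=33 is the first node v on the
root-to-leaf path with p <= v <= q (go left if both < v, right if both > v).
Walk from root:
  at 26: both 27 and 33 > 26, go right
  at 47: both 27 and 33 < 47, go left
  at 46: both 27 and 33 < 46, go left
  at 42: both 27 and 33 < 42, go left
  at 27: 27 <= 27 <= 33, this is the LCA
LCA = 27
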